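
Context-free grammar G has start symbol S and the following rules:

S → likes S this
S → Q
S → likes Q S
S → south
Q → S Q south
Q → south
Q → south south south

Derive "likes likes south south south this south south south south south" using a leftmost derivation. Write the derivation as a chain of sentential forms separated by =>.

S => likes Q S => likes S Q south S => likes likes S this Q south S => likes likes Q this Q south S => likes likes S Q south this Q south S => likes likes south Q south this Q south S => likes likes south south south this Q south S => likes likes south south south this south south south south S => likes likes south south south this south south south south south

S => likes Q S   [S → likes Q S]
likes Q S => likes S Q south S   [Q → S Q south]
likes S Q south S => likes likes S this Q south S   [S → likes S this]
likes likes S this Q south S => likes likes Q this Q south S   [S → Q]
likes likes Q this Q south S => likes likes S Q south this Q south S   [Q → S Q south]
likes likes S Q south this Q south S => likes likes south Q south this Q south S   [S → south]
likes likes south Q south this Q south S => likes likes south south south this Q south S   [Q → south]
likes likes south south south this Q south S => likes likes south south south this south south south south S   [Q → south south south]
likes likes south south south this south south south south S => likes likes south south south this south south south south south   [S → south]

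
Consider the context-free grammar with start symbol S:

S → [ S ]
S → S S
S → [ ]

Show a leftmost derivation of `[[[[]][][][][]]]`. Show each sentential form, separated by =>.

S => [S]   [S → [ S ]]
[S] => [[S]]   [S → [ S ]]
[[S]] => [[SS]]   [S → S S]
[[SS]] => [[SSS]]   [S → S S]
[[SSS]] => [[SSSS]]   [S → S S]
[[SSSS]] => [[SSSSS]]   [S → S S]
[[SSSSS]] => [[[S]SSSS]]   [S → [ S ]]
[[[S]SSSS]] => [[[[]]SSSS]]   [S → [ ]]
[[[[]]SSSS]] => [[[[]][]SSS]]   [S → [ ]]
[[[[]][]SSS]] => [[[[]][][]SS]]   [S → [ ]]
[[[[]][][]SS]] => [[[[]][][][]S]]   [S → [ ]]
[[[[]][][][]S]] => [[[[]][][][][]]]   [S → [ ]]

S => [S] => [[S]] => [[SS]] => [[SSS]] => [[SSSS]] => [[SSSSS]] => [[[S]SSSS]] => [[[[]]SSSS]] => [[[[]][]SSS]] => [[[[]][][]SS]] => [[[[]][][][]S]] => [[[[]][][][][]]]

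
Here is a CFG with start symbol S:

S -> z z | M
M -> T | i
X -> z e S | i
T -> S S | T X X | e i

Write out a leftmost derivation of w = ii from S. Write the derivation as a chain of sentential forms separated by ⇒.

S⇒M⇒T⇒SS⇒MS⇒iS⇒iM⇒ii

S ⇒ M   [S -> M]
M ⇒ T   [M -> T]
T ⇒ SS   [T -> S S]
SS ⇒ MS   [S -> M]
MS ⇒ iS   [M -> i]
iS ⇒ iM   [S -> M]
iM ⇒ ii   [M -> i]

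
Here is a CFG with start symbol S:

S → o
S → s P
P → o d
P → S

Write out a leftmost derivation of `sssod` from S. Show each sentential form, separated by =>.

S => sP   [S → s P]
sP => sS   [P → S]
sS => ssP   [S → s P]
ssP => ssS   [P → S]
ssS => sssP   [S → s P]
sssP => sssod   [P → o d]

S => sP => sS => ssP => ssS => sssP => sssod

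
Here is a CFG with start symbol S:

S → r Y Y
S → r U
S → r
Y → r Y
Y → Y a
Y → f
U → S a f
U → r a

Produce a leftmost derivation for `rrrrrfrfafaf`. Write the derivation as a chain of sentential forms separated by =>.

S=>rU=>rSaf=>rrUaf=>rrSafaf=>rrrYYafaf=>rrrrYYafaf=>rrrrrYYafaf=>rrrrrfYafaf=>rrrrrfrYafaf=>rrrrrfrfafaf

S => rU   [S → r U]
rU => rSaf   [U → S a f]
rSaf => rrUaf   [S → r U]
rrUaf => rrSafaf   [U → S a f]
rrSafaf => rrrYYafaf   [S → r Y Y]
rrrYYafaf => rrrrYYafaf   [Y → r Y]
rrrrYYafaf => rrrrrYYafaf   [Y → r Y]
rrrrrYYafaf => rrrrrfYafaf   [Y → f]
rrrrrfYafaf => rrrrrfrYafaf   [Y → r Y]
rrrrrfrYafaf => rrrrrfrfafaf   [Y → f]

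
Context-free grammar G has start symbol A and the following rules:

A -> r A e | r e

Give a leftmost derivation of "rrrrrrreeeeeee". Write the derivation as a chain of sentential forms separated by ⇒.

A ⇒ rAe ⇒ rrAee ⇒ rrrAeee ⇒ rrrrAeeee ⇒ rrrrrAeeeee ⇒ rrrrrrAeeeeee ⇒ rrrrrrreeeeeee

A ⇒ rAe   [A -> r A e]
rAe ⇒ rrAee   [A -> r A e]
rrAee ⇒ rrrAeee   [A -> r A e]
rrrAeee ⇒ rrrrAeeee   [A -> r A e]
rrrrAeeee ⇒ rrrrrAeeeee   [A -> r A e]
rrrrrAeeeee ⇒ rrrrrrAeeeeee   [A -> r A e]
rrrrrrAeeeeee ⇒ rrrrrrreeeeeee   [A -> r e]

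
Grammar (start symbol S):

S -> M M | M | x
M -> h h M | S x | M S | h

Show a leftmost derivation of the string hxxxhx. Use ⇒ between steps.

S ⇒ MM   [S -> M M]
MM ⇒ hM   [M -> h]
hM ⇒ hSx   [M -> S x]
hSx ⇒ hMMx   [S -> M M]
hMMx ⇒ hSxMx   [M -> S x]
hSxMx ⇒ hMxMx   [S -> M]
hMxMx ⇒ hSxxMx   [M -> S x]
hSxxMx ⇒ hxxxMx   [S -> x]
hxxxMx ⇒ hxxxhx   [M -> h]

S⇒MM⇒hM⇒hSx⇒hMMx⇒hSxMx⇒hMxMx⇒hSxxMx⇒hxxxMx⇒hxxxhx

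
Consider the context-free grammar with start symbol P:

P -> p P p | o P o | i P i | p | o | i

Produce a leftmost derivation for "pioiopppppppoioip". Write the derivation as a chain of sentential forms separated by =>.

P => pPp => piPip => pioPoip => pioiPioip => pioioPoioip => pioiopPpoioip => pioioppPppoioip => pioiopppPpppoioip => pioiopppppppoioip

P => pPp   [P -> p P p]
pPp => piPip   [P -> i P i]
piPip => pioPoip   [P -> o P o]
pioPoip => pioiPioip   [P -> i P i]
pioiPioip => pioioPoioip   [P -> o P o]
pioioPoioip => pioiopPpoioip   [P -> p P p]
pioiopPpoioip => pioioppPppoioip   [P -> p P p]
pioioppPppoioip => pioiopppPpppoioip   [P -> p P p]
pioiopppPpppoioip => pioiopppppppoioip   [P -> p]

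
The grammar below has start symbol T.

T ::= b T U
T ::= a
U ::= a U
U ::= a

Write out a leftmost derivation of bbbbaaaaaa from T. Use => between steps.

T => bTU => bbTUU => bbbTUUU => bbbbTUUUU => bbbbaUUUU => bbbbaaUUUU => bbbbaaaUUU => bbbbaaaaUU => bbbbaaaaaU => bbbbaaaaaa

T => bTU   [T ::= b T U]
bTU => bbTUU   [T ::= b T U]
bbTUU => bbbTUUU   [T ::= b T U]
bbbTUUU => bbbbTUUUU   [T ::= b T U]
bbbbTUUUU => bbbbaUUUU   [T ::= a]
bbbbaUUUU => bbbbaaUUUU   [U ::= a U]
bbbbaaUUUU => bbbbaaaUUU   [U ::= a]
bbbbaaaUUU => bbbbaaaaUU   [U ::= a]
bbbbaaaaUU => bbbbaaaaaU   [U ::= a]
bbbbaaaaaU => bbbbaaaaaa   [U ::= a]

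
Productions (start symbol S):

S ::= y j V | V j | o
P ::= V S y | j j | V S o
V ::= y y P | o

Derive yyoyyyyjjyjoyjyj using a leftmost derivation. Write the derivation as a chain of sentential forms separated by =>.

S=>Vj=>yyPj=>yyVSyj=>yyoSyj=>yyoVjyj=>yyoyyPjyj=>yyoyyVSyjyj=>yyoyyyyPSyjyj=>yyoyyyyjjSyjyj=>yyoyyyyjjyjVyjyj=>yyoyyyyjjyjoyjyj

S => Vj   [S ::= V j]
Vj => yyPj   [V ::= y y P]
yyPj => yyVSyj   [P ::= V S y]
yyVSyj => yyoSyj   [V ::= o]
yyoSyj => yyoVjyj   [S ::= V j]
yyoVjyj => yyoyyPjyj   [V ::= y y P]
yyoyyPjyj => yyoyyVSyjyj   [P ::= V S y]
yyoyyVSyjyj => yyoyyyyPSyjyj   [V ::= y y P]
yyoyyyyPSyjyj => yyoyyyyjjSyjyj   [P ::= j j]
yyoyyyyjjSyjyj => yyoyyyyjjyjVyjyj   [S ::= y j V]
yyoyyyyjjyjVyjyj => yyoyyyyjjyjoyjyj   [V ::= o]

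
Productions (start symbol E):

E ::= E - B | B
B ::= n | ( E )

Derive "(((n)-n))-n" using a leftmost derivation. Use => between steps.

E => E-B   [E ::= E - B]
E-B => B-B   [E ::= B]
B-B => (E)-B   [B ::= ( E )]
(E)-B => (B)-B   [E ::= B]
(B)-B => ((E))-B   [B ::= ( E )]
((E))-B => ((E-B))-B   [E ::= E - B]
((E-B))-B => ((B-B))-B   [E ::= B]
((B-B))-B => (((E)-B))-B   [B ::= ( E )]
(((E)-B))-B => (((B)-B))-B   [E ::= B]
(((B)-B))-B => (((n)-B))-B   [B ::= n]
(((n)-B))-B => (((n)-n))-B   [B ::= n]
(((n)-n))-B => (((n)-n))-n   [B ::= n]

E => E-B => B-B => (E)-B => (B)-B => ((E))-B => ((E-B))-B => ((B-B))-B => (((E)-B))-B => (((B)-B))-B => (((n)-B))-B => (((n)-n))-B => (((n)-n))-n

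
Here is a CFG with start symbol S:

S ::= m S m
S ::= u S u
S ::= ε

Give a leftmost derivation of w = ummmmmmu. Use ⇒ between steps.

S ⇒ uSu   [S ::= u S u]
uSu ⇒ umSmu   [S ::= m S m]
umSmu ⇒ ummSmmu   [S ::= m S m]
ummSmmu ⇒ ummmSmmmu   [S ::= m S m]
ummmSmmmu ⇒ ummmmmmu   [S ::= ε]

S ⇒ uSu ⇒ umSmu ⇒ ummSmmu ⇒ ummmSmmmu ⇒ ummmmmmu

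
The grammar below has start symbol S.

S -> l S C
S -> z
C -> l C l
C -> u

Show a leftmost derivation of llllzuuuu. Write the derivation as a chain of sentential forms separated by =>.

S => lSC => llSCC => lllSCCC => llllSCCCC => llllzCCCC => llllzuCCC => llllzuuCC => llllzuuuC => llllzuuuu

S => lSC   [S -> l S C]
lSC => llSCC   [S -> l S C]
llSCC => lllSCCC   [S -> l S C]
lllSCCC => llllSCCCC   [S -> l S C]
llllSCCCC => llllzCCCC   [S -> z]
llllzCCCC => llllzuCCC   [C -> u]
llllzuCCC => llllzuuCC   [C -> u]
llllzuuCC => llllzuuuC   [C -> u]
llllzuuuC => llllzuuuu   [C -> u]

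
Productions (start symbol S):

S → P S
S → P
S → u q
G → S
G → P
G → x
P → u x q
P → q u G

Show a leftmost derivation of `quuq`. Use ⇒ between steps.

S⇒P⇒quG⇒quS⇒quuq

S ⇒ P   [S → P]
P ⇒ quG   [P → q u G]
quG ⇒ quS   [G → S]
quS ⇒ quuq   [S → u q]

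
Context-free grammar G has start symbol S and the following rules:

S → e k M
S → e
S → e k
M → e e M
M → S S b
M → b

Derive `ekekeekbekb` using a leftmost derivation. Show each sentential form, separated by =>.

S=>ekM=>ekSSb=>ekekMSb=>ekekSSbSb=>ekekeSbSb=>ekekeekbSb=>ekekeekbekb

S => ekM   [S → e k M]
ekM => ekSSb   [M → S S b]
ekSSb => ekekMSb   [S → e k M]
ekekMSb => ekekSSbSb   [M → S S b]
ekekSSbSb => ekekeSbSb   [S → e]
ekekeSbSb => ekekeekbSb   [S → e k]
ekekeekbSb => ekekeekbekb   [S → e k]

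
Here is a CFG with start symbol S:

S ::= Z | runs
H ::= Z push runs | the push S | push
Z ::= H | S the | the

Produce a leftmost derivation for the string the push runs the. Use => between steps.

S => Z => H => the push S => the push Z => the push S the => the push runs the

S => Z   [S ::= Z]
Z => H   [Z ::= H]
H => the push S   [H ::= the push S]
the push S => the push Z   [S ::= Z]
the push Z => the push S the   [Z ::= S the]
the push S the => the push runs the   [S ::= runs]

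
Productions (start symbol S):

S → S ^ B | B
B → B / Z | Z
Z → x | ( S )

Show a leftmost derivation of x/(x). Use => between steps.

S=>B=>B/Z=>Z/Z=>x/Z=>x/(S)=>x/(B)=>x/(Z)=>x/(x)

S => B   [S → B]
B => B/Z   [B → B / Z]
B/Z => Z/Z   [B → Z]
Z/Z => x/Z   [Z → x]
x/Z => x/(S)   [Z → ( S )]
x/(S) => x/(B)   [S → B]
x/(B) => x/(Z)   [B → Z]
x/(Z) => x/(x)   [Z → x]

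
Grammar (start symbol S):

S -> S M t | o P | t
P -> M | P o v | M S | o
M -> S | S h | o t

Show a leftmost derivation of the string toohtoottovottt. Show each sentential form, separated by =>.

S => SMt => SMtMt => tMtMt => tShtMt => toPhtMt => toohtMt => toohtSt => toohtSMtt => toohtoPMtt => toohtoPovMtt => toohtoMSovMtt => toohtootSovMtt => toohtoottovMtt => toohtoottovottt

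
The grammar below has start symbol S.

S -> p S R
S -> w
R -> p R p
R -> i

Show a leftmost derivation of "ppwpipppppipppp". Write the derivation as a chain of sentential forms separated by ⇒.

S ⇒ pSR ⇒ ppSRR ⇒ ppwRR ⇒ ppwpRpR ⇒ ppwpipR ⇒ ppwpippRp ⇒ ppwpipppRpp ⇒ ppwpippppRppp ⇒ ppwpipppppRpppp ⇒ ppwpipppppipppp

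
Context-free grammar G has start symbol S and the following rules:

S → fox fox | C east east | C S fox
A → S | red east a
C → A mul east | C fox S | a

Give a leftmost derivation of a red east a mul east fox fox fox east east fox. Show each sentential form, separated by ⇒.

S ⇒ C S fox ⇒ a S fox ⇒ a C east east fox ⇒ a C fox S east east fox ⇒ a A mul east fox S east east fox ⇒ a red east a mul east fox S east east fox ⇒ a red east a mul east fox fox fox east east fox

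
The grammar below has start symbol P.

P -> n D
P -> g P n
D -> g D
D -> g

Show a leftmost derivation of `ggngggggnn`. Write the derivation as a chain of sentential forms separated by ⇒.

P ⇒ gPn   [P -> g P n]
gPn ⇒ ggPnn   [P -> g P n]
ggPnn ⇒ ggnDnn   [P -> n D]
ggnDnn ⇒ ggngDnn   [D -> g D]
ggngDnn ⇒ ggnggDnn   [D -> g D]
ggnggDnn ⇒ ggngggDnn   [D -> g D]
ggngggDnn ⇒ ggnggggDnn   [D -> g D]
ggnggggDnn ⇒ ggngggggnn   [D -> g]

P ⇒ gPn ⇒ ggPnn ⇒ ggnDnn ⇒ ggngDnn ⇒ ggnggDnn ⇒ ggngggDnn ⇒ ggnggggDnn ⇒ ggngggggnn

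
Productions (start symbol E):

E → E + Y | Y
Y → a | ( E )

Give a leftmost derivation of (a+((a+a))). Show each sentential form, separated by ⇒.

E⇒Y⇒(E)⇒(E+Y)⇒(Y+Y)⇒(a+Y)⇒(a+(E))⇒(a+(Y))⇒(a+((E)))⇒(a+((E+Y)))⇒(a+((Y+Y)))⇒(a+((a+Y)))⇒(a+((a+a)))

E ⇒ Y   [E → Y]
Y ⇒ (E)   [Y → ( E )]
(E) ⇒ (E+Y)   [E → E + Y]
(E+Y) ⇒ (Y+Y)   [E → Y]
(Y+Y) ⇒ (a+Y)   [Y → a]
(a+Y) ⇒ (a+(E))   [Y → ( E )]
(a+(E)) ⇒ (a+(Y))   [E → Y]
(a+(Y)) ⇒ (a+((E)))   [Y → ( E )]
(a+((E))) ⇒ (a+((E+Y)))   [E → E + Y]
(a+((E+Y))) ⇒ (a+((Y+Y)))   [E → Y]
(a+((Y+Y))) ⇒ (a+((a+Y)))   [Y → a]
(a+((a+Y))) ⇒ (a+((a+a)))   [Y → a]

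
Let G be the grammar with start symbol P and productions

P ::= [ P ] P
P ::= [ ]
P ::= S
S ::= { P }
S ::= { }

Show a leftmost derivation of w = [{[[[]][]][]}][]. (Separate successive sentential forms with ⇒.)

P ⇒ [P]P   [P ::= [ P ] P]
[P]P ⇒ [S]P   [P ::= S]
[S]P ⇒ [{P}]P   [S ::= { P }]
[{P}]P ⇒ [{[P]P}]P   [P ::= [ P ] P]
[{[P]P}]P ⇒ [{[[P]P]P}]P   [P ::= [ P ] P]
[{[[P]P]P}]P ⇒ [{[[[]]P]P}]P   [P ::= [ ]]
[{[[[]]P]P}]P ⇒ [{[[[]][]]P}]P   [P ::= [ ]]
[{[[[]][]]P}]P ⇒ [{[[[]][]][]}]P   [P ::= [ ]]
[{[[[]][]][]}]P ⇒ [{[[[]][]][]}][]   [P ::= [ ]]

P⇒[P]P⇒[S]P⇒[{P}]P⇒[{[P]P}]P⇒[{[[P]P]P}]P⇒[{[[[]]P]P}]P⇒[{[[[]][]]P}]P⇒[{[[[]][]][]}]P⇒[{[[[]][]][]}][]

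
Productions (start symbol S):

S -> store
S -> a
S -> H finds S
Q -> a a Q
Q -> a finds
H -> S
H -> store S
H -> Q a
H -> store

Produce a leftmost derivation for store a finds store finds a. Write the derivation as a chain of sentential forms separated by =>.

S => H finds S => store S finds S => store a finds S => store a finds H finds S => store a finds S finds S => store a finds store finds S => store a finds store finds a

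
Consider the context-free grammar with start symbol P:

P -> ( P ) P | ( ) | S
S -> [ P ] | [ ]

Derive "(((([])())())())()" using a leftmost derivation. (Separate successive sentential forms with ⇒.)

P⇒(P)P⇒((P)P)P⇒(((P)P)P)P⇒((((P)P)P)P)P⇒((((S)P)P)P)P⇒(((([])P)P)P)P⇒(((([])())P)P)P⇒(((([])())())P)P⇒(((([])())())())P⇒(((([])())())())()

P ⇒ (P)P   [P -> ( P ) P]
(P)P ⇒ ((P)P)P   [P -> ( P ) P]
((P)P)P ⇒ (((P)P)P)P   [P -> ( P ) P]
(((P)P)P)P ⇒ ((((P)P)P)P)P   [P -> ( P ) P]
((((P)P)P)P)P ⇒ ((((S)P)P)P)P   [P -> S]
((((S)P)P)P)P ⇒ (((([])P)P)P)P   [S -> [ ]]
(((([])P)P)P)P ⇒ (((([])())P)P)P   [P -> ( )]
(((([])())P)P)P ⇒ (((([])())())P)P   [P -> ( )]
(((([])())())P)P ⇒ (((([])())())())P   [P -> ( )]
(((([])())())())P ⇒ (((([])())())())()   [P -> ( )]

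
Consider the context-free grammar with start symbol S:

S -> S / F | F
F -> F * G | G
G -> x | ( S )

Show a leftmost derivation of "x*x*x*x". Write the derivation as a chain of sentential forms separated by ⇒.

S ⇒ F ⇒ F*G ⇒ F*G*G ⇒ F*G*G*G ⇒ G*G*G*G ⇒ x*G*G*G ⇒ x*x*G*G ⇒ x*x*x*G ⇒ x*x*x*x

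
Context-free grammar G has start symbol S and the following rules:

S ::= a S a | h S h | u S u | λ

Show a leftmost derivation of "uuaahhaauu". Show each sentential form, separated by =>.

S => uSu   [S ::= u S u]
uSu => uuSuu   [S ::= u S u]
uuSuu => uuaSauu   [S ::= a S a]
uuaSauu => uuaaSaauu   [S ::= a S a]
uuaaSaauu => uuaahShaauu   [S ::= h S h]
uuaahShaauu => uuaahhaauu   [S ::= λ]

S=>uSu=>uuSuu=>uuaSauu=>uuaaSaauu=>uuaahShaauu=>uuaahhaauu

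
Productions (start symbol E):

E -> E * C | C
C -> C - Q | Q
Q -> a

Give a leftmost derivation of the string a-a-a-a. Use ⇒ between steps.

E ⇒ C ⇒ C-Q ⇒ C-Q-Q ⇒ C-Q-Q-Q ⇒ Q-Q-Q-Q ⇒ a-Q-Q-Q ⇒ a-a-Q-Q ⇒ a-a-a-Q ⇒ a-a-a-a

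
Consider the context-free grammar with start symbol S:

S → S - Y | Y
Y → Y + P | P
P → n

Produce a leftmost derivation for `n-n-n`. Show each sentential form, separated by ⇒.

S ⇒ S-Y   [S → S - Y]
S-Y ⇒ S-Y-Y   [S → S - Y]
S-Y-Y ⇒ Y-Y-Y   [S → Y]
Y-Y-Y ⇒ P-Y-Y   [Y → P]
P-Y-Y ⇒ n-Y-Y   [P → n]
n-Y-Y ⇒ n-P-Y   [Y → P]
n-P-Y ⇒ n-n-Y   [P → n]
n-n-Y ⇒ n-n-P   [Y → P]
n-n-P ⇒ n-n-n   [P → n]

S ⇒ S-Y ⇒ S-Y-Y ⇒ Y-Y-Y ⇒ P-Y-Y ⇒ n-Y-Y ⇒ n-P-Y ⇒ n-n-Y ⇒ n-n-P ⇒ n-n-n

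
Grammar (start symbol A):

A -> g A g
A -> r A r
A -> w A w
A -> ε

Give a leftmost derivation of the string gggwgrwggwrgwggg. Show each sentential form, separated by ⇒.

A⇒gAg⇒ggAgg⇒gggAggg⇒gggwAwggg⇒gggwgAgwggg⇒gggwgrArgwggg⇒gggwgrwAwrgwggg⇒gggwgrwgAgwrgwggg⇒gggwgrwggwrgwggg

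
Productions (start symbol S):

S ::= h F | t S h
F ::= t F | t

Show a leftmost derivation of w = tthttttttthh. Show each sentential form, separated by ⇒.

S ⇒ tSh   [S ::= t S h]
tSh ⇒ ttShh   [S ::= t S h]
ttShh ⇒ tthFhh   [S ::= h F]
tthFhh ⇒ tthtFhh   [F ::= t F]
tthtFhh ⇒ tthttFhh   [F ::= t F]
tthttFhh ⇒ tthtttFhh   [F ::= t F]
tthtttFhh ⇒ tthttttFhh   [F ::= t F]
tthttttFhh ⇒ tthtttttFhh   [F ::= t F]
tthtttttFhh ⇒ tthttttttFhh   [F ::= t F]
tthttttttFhh ⇒ tthttttttthh   [F ::= t]

S⇒tSh⇒ttShh⇒tthFhh⇒tthtFhh⇒tthttFhh⇒tthtttFhh⇒tthttttFhh⇒tthtttttFhh⇒tthttttttFhh⇒tthttttttthh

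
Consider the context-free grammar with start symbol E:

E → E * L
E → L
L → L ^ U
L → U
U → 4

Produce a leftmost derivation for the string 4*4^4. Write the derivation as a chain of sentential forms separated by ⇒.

E ⇒ E*L ⇒ L*L ⇒ U*L ⇒ 4*L ⇒ 4*L^U ⇒ 4*U^U ⇒ 4*4^U ⇒ 4*4^4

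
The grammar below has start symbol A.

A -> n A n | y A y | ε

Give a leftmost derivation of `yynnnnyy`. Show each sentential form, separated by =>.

A => yAy => yyAyy => yynAnyy => yynnAnnyy => yynnnnyy

A => yAy   [A -> y A y]
yAy => yyAyy   [A -> y A y]
yyAyy => yynAnyy   [A -> n A n]
yynAnyy => yynnAnnyy   [A -> n A n]
yynnAnnyy => yynnnnyy   [A -> ε]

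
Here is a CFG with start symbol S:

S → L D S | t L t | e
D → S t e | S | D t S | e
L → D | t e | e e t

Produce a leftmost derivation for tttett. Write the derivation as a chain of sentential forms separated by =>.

S => tLt   [S → t L t]
tLt => tDt   [L → D]
tDt => tSt   [D → S]
tSt => ttLtt   [S → t L t]
ttLtt => tttett   [L → t e]

S=>tLt=>tDt=>tSt=>ttLtt=>tttett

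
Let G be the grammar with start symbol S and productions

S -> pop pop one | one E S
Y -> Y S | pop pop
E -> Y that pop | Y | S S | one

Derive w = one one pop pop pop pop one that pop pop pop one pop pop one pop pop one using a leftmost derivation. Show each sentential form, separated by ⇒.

S ⇒ one E S ⇒ one S S S ⇒ one one E S S S ⇒ one one Y that pop S S S ⇒ one one Y S that pop S S S ⇒ one one pop pop S that pop S S S ⇒ one one pop pop pop pop one that pop S S S ⇒ one one pop pop pop pop one that pop pop pop one S S ⇒ one one pop pop pop pop one that pop pop pop one pop pop one S ⇒ one one pop pop pop pop one that pop pop pop one pop pop one pop pop one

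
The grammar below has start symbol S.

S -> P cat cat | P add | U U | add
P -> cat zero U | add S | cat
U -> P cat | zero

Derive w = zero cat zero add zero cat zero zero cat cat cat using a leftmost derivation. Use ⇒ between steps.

S ⇒ U U ⇒ zero U ⇒ zero P cat ⇒ zero cat zero U cat ⇒ zero cat zero P cat cat ⇒ zero cat zero add S cat cat ⇒ zero cat zero add U U cat cat ⇒ zero cat zero add zero U cat cat ⇒ zero cat zero add zero P cat cat cat ⇒ zero cat zero add zero cat zero U cat cat cat ⇒ zero cat zero add zero cat zero zero cat cat cat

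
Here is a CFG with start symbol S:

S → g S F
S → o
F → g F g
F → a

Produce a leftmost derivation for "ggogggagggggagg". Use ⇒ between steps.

S ⇒ gSF ⇒ ggSFF ⇒ ggoFF ⇒ ggogFgF ⇒ ggoggFggF ⇒ ggogggFgggF ⇒ ggogggagggF ⇒ ggogggaggggFg ⇒ ggogggagggggFgg ⇒ ggogggagggggagg

S ⇒ gSF   [S → g S F]
gSF ⇒ ggSFF   [S → g S F]
ggSFF ⇒ ggoFF   [S → o]
ggoFF ⇒ ggogFgF   [F → g F g]
ggogFgF ⇒ ggoggFggF   [F → g F g]
ggoggFggF ⇒ ggogggFgggF   [F → g F g]
ggogggFgggF ⇒ ggogggagggF   [F → a]
ggogggagggF ⇒ ggogggaggggFg   [F → g F g]
ggogggaggggFg ⇒ ggogggagggggFgg   [F → g F g]
ggogggagggggFgg ⇒ ggogggagggggagg   [F → a]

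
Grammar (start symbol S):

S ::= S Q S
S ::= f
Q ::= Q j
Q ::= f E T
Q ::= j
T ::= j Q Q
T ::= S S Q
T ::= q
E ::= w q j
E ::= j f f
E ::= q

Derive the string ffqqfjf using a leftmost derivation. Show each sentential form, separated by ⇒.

S ⇒ SQS ⇒ fQS ⇒ ffETS ⇒ ffqTS ⇒ ffqqS ⇒ ffqqSQS ⇒ ffqqfQS ⇒ ffqqfjS ⇒ ffqqfjf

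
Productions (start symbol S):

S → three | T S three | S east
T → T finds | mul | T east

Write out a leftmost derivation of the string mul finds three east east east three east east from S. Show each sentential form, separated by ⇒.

S ⇒ S east ⇒ S east east ⇒ T S three east east ⇒ T finds S three east east ⇒ mul finds S three east east ⇒ mul finds S east three east east ⇒ mul finds S east east three east east ⇒ mul finds S east east east three east east ⇒ mul finds three east east east three east east

S ⇒ S east   [S → S east]
S east ⇒ S east east   [S → S east]
S east east ⇒ T S three east east   [S → T S three]
T S three east east ⇒ T finds S three east east   [T → T finds]
T finds S three east east ⇒ mul finds S three east east   [T → mul]
mul finds S three east east ⇒ mul finds S east three east east   [S → S east]
mul finds S east three east east ⇒ mul finds S east east three east east   [S → S east]
mul finds S east east three east east ⇒ mul finds S east east east three east east   [S → S east]
mul finds S east east east three east east ⇒ mul finds three east east east three east east   [S → three]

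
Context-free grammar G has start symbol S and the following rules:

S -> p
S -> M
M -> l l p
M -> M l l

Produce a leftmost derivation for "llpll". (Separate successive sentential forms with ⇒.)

S ⇒ M ⇒ Mll ⇒ llpll

S ⇒ M   [S -> M]
M ⇒ Mll   [M -> M l l]
Mll ⇒ llpll   [M -> l l p]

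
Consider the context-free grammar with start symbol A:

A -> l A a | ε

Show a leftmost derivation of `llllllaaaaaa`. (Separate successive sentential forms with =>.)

A => lAa => llAaa => lllAaaa => llllAaaaa => lllllAaaaaa => llllllAaaaaaa => llllllaaaaaa

A => lAa   [A -> l A a]
lAa => llAaa   [A -> l A a]
llAaa => lllAaaa   [A -> l A a]
lllAaaa => llllAaaaa   [A -> l A a]
llllAaaaa => lllllAaaaaa   [A -> l A a]
lllllAaaaaa => llllllAaaaaaa   [A -> l A a]
llllllAaaaaaa => llllllaaaaaa   [A -> ε]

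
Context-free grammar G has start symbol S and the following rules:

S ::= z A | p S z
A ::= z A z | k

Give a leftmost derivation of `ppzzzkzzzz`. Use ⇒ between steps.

S ⇒ pSz   [S ::= p S z]
pSz ⇒ ppSzz   [S ::= p S z]
ppSzz ⇒ ppzAzz   [S ::= z A]
ppzAzz ⇒ ppzzAzzz   [A ::= z A z]
ppzzAzzz ⇒ ppzzzAzzzz   [A ::= z A z]
ppzzzAzzzz ⇒ ppzzzkzzzz   [A ::= k]

S⇒pSz⇒ppSzz⇒ppzAzz⇒ppzzAzzz⇒ppzzzAzzzz⇒ppzzzkzzzz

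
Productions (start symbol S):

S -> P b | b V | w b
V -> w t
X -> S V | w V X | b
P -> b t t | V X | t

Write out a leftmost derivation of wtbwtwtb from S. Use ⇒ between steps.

S⇒Pb⇒VXb⇒wtXb⇒wtSVb⇒wtbVVb⇒wtbwtVb⇒wtbwtwtb

S ⇒ Pb   [S -> P b]
Pb ⇒ VXb   [P -> V X]
VXb ⇒ wtXb   [V -> w t]
wtXb ⇒ wtSVb   [X -> S V]
wtSVb ⇒ wtbVVb   [S -> b V]
wtbVVb ⇒ wtbwtVb   [V -> w t]
wtbwtVb ⇒ wtbwtwtb   [V -> w t]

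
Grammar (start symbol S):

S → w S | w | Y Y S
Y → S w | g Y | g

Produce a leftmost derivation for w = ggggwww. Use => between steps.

S => YYS => gYYS => ggYS => gggYS => ggggS => ggggwS => ggggwwS => ggggwww

S => YYS   [S → Y Y S]
YYS => gYYS   [Y → g Y]
gYYS => ggYS   [Y → g]
ggYS => gggYS   [Y → g Y]
gggYS => ggggS   [Y → g]
ggggS => ggggwS   [S → w S]
ggggwS => ggggwwS   [S → w S]
ggggwwS => ggggwww   [S → w]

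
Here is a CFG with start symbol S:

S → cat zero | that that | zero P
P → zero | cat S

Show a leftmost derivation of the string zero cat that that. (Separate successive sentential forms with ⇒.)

S ⇒ zero P ⇒ zero cat S ⇒ zero cat that that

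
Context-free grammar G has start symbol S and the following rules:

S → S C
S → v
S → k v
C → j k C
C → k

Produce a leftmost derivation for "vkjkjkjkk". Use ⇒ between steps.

S ⇒ SC ⇒ SCC ⇒ vCC ⇒ vkC ⇒ vkjkC ⇒ vkjkjkC ⇒ vkjkjkjkC ⇒ vkjkjkjkk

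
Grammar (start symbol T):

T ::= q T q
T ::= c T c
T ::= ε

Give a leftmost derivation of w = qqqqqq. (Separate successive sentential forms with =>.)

T => qTq => qqTqq => qqqTqqq => qqqqqq

T => qTq   [T ::= q T q]
qTq => qqTqq   [T ::= q T q]
qqTqq => qqqTqqq   [T ::= q T q]
qqqTqqq => qqqqqq   [T ::= ε]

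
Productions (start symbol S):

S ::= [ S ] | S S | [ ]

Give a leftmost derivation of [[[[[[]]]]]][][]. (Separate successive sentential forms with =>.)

S => SS   [S ::= S S]
SS => SSS   [S ::= S S]
SSS => [S]SS   [S ::= [ S ]]
[S]SS => [[S]]SS   [S ::= [ S ]]
[[S]]SS => [[[S]]]SS   [S ::= [ S ]]
[[[S]]]SS => [[[[S]]]]SS   [S ::= [ S ]]
[[[[S]]]]SS => [[[[[S]]]]]SS   [S ::= [ S ]]
[[[[[S]]]]]SS => [[[[[[]]]]]]SS   [S ::= [ ]]
[[[[[[]]]]]]SS => [[[[[[]]]]]][]S   [S ::= [ ]]
[[[[[[]]]]]][]S => [[[[[[]]]]]][][]   [S ::= [ ]]

S => SS => SSS => [S]SS => [[S]]SS => [[[S]]]SS => [[[[S]]]]SS => [[[[[S]]]]]SS => [[[[[[]]]]]]SS => [[[[[[]]]]]][]S => [[[[[[]]]]]][][]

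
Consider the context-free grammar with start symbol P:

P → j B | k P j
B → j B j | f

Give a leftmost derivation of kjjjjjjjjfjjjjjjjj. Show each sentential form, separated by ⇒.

P ⇒ kPj ⇒ kjBj ⇒ kjjBjj ⇒ kjjjBjjj ⇒ kjjjjBjjjj ⇒ kjjjjjBjjjjj ⇒ kjjjjjjBjjjjjj ⇒ kjjjjjjjBjjjjjjj ⇒ kjjjjjjjjBjjjjjjjj ⇒ kjjjjjjjjfjjjjjjjj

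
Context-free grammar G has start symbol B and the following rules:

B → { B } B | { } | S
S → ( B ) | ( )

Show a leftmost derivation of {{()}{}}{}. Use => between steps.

B => {B}B   [B → { B } B]
{B}B => {{B}B}B   [B → { B } B]
{{B}B}B => {{S}B}B   [B → S]
{{S}B}B => {{()}B}B   [S → ( )]
{{()}B}B => {{()}{}}B   [B → { }]
{{()}{}}B => {{()}{}}{}   [B → { }]

B => {B}B => {{B}B}B => {{S}B}B => {{()}B}B => {{()}{}}B => {{()}{}}{}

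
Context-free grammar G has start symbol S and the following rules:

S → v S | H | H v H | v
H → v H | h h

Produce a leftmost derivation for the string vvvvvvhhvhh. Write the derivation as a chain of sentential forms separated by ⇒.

S⇒HvH⇒vHvH⇒vvHvH⇒vvvHvH⇒vvvvHvH⇒vvvvvHvH⇒vvvvvvHvH⇒vvvvvvhhvH⇒vvvvvvhhvhh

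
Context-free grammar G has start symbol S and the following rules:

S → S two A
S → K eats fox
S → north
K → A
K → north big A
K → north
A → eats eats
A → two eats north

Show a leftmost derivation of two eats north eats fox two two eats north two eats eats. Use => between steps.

S => S two A => S two A two A => K eats fox two A two A => A eats fox two A two A => two eats north eats fox two A two A => two eats north eats fox two two eats north two A => two eats north eats fox two two eats north two eats eats

S => S two A   [S → S two A]
S two A => S two A two A   [S → S two A]
S two A two A => K eats fox two A two A   [S → K eats fox]
K eats fox two A two A => A eats fox two A two A   [K → A]
A eats fox two A two A => two eats north eats fox two A two A   [A → two eats north]
two eats north eats fox two A two A => two eats north eats fox two two eats north two A   [A → two eats north]
two eats north eats fox two two eats north two A => two eats north eats fox two two eats north two eats eats   [A → eats eats]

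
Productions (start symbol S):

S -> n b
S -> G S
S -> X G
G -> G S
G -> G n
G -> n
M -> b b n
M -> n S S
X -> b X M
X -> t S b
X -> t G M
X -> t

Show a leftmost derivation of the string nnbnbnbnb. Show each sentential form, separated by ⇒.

S ⇒ GS ⇒ GSS ⇒ GSSS ⇒ GSSSS ⇒ nSSSS ⇒ nnbSSS ⇒ nnbnbSS ⇒ nnbnbnbS ⇒ nnbnbnbnb

S ⇒ GS   [S -> G S]
GS ⇒ GSS   [G -> G S]
GSS ⇒ GSSS   [G -> G S]
GSSS ⇒ GSSSS   [G -> G S]
GSSSS ⇒ nSSSS   [G -> n]
nSSSS ⇒ nnbSSS   [S -> n b]
nnbSSS ⇒ nnbnbSS   [S -> n b]
nnbnbSS ⇒ nnbnbnbS   [S -> n b]
nnbnbnbS ⇒ nnbnbnbnb   [S -> n b]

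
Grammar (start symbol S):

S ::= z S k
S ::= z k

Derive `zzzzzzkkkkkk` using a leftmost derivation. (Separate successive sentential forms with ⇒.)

S⇒zSk⇒zzSkk⇒zzzSkkk⇒zzzzSkkkk⇒zzzzzSkkkkk⇒zzzzzzkkkkkk

S ⇒ zSk   [S ::= z S k]
zSk ⇒ zzSkk   [S ::= z S k]
zzSkk ⇒ zzzSkkk   [S ::= z S k]
zzzSkkk ⇒ zzzzSkkkk   [S ::= z S k]
zzzzSkkkk ⇒ zzzzzSkkkkk   [S ::= z S k]
zzzzzSkkkkk ⇒ zzzzzzkkkkkk   [S ::= z k]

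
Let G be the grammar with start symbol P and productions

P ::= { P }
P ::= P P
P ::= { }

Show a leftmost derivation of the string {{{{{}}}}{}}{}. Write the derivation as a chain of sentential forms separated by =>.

P => PP => {P}P => {PP}P => {{P}P}P => {{{P}}P}P => {{{{P}}}P}P => {{{{{}}}}P}P => {{{{{}}}}{}}P => {{{{{}}}}{}}{}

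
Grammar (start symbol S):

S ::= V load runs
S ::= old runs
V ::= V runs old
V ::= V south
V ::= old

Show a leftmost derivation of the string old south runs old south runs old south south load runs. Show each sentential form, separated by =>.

S => V load runs => V south load runs => V south south load runs => V runs old south south load runs => V south runs old south south load runs => V runs old south runs old south south load runs => V south runs old south runs old south south load runs => old south runs old south runs old south south load runs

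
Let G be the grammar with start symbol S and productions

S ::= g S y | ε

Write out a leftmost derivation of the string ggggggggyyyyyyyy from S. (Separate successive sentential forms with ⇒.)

S ⇒ gSy ⇒ ggSyy ⇒ gggSyyy ⇒ ggggSyyyy ⇒ gggggSyyyyy ⇒ ggggggSyyyyyy ⇒ gggggggSyyyyyyy ⇒ ggggggggSyyyyyyyy ⇒ ggggggggyyyyyyyy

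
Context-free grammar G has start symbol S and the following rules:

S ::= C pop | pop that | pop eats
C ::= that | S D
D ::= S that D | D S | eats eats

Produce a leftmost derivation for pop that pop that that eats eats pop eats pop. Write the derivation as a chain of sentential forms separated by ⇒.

S ⇒ C pop ⇒ S D pop ⇒ pop that D pop ⇒ pop that S that D pop ⇒ pop that pop that that D pop ⇒ pop that pop that that D S pop ⇒ pop that pop that that eats eats S pop ⇒ pop that pop that that eats eats pop eats pop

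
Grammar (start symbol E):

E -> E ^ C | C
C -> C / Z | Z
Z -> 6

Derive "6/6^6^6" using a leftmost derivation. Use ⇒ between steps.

E ⇒ E^C ⇒ E^C^C ⇒ C^C^C ⇒ C/Z^C^C ⇒ Z/Z^C^C ⇒ 6/Z^C^C ⇒ 6/6^C^C ⇒ 6/6^Z^C ⇒ 6/6^6^C ⇒ 6/6^6^Z ⇒ 6/6^6^6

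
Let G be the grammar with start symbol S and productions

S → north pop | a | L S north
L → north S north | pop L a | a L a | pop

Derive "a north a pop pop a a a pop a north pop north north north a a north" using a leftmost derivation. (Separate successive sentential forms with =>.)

S => L S north => a L a S north => a north S north a S north => a north L S north north a S north => a north a L a S north north a S north => a north a pop L a a S north north a S north => a north a pop pop a a S north north a S north => a north a pop pop a a L S north north north a S north => a north a pop pop a a a L a S north north north a S north => a north a pop pop a a a pop a S north north north a S north => a north a pop pop a a a pop a north pop north north north a S north => a north a pop pop a a a pop a north pop north north north a a north

S => L S north   [S → L S north]
L S north => a L a S north   [L → a L a]
a L a S north => a north S north a S north   [L → north S north]
a north S north a S north => a north L S north north a S north   [S → L S north]
a north L S north north a S north => a north a L a S north north a S north   [L → a L a]
a north a L a S north north a S north => a north a pop L a a S north north a S north   [L → pop L a]
a north a pop L a a S north north a S north => a north a pop pop a a S north north a S north   [L → pop]
a north a pop pop a a S north north a S north => a north a pop pop a a L S north north north a S north   [S → L S north]
a north a pop pop a a L S north north north a S north => a north a pop pop a a a L a S north north north a S north   [L → a L a]
a north a pop pop a a a L a S north north north a S north => a north a pop pop a a a pop a S north north north a S north   [L → pop]
a north a pop pop a a a pop a S north north north a S north => a north a pop pop a a a pop a north pop north north north a S north   [S → north pop]
a north a pop pop a a a pop a north pop north north north a S north => a north a pop pop a a a pop a north pop north north north a a north   [S → a]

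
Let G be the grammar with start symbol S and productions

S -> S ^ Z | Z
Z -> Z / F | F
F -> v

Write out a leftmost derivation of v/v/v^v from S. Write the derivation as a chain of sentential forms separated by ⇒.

S ⇒ S^Z ⇒ Z^Z ⇒ Z/F^Z ⇒ Z/F/F^Z ⇒ F/F/F^Z ⇒ v/F/F^Z ⇒ v/v/F^Z ⇒ v/v/v^Z ⇒ v/v/v^F ⇒ v/v/v^v

S ⇒ S^Z   [S -> S ^ Z]
S^Z ⇒ Z^Z   [S -> Z]
Z^Z ⇒ Z/F^Z   [Z -> Z / F]
Z/F^Z ⇒ Z/F/F^Z   [Z -> Z / F]
Z/F/F^Z ⇒ F/F/F^Z   [Z -> F]
F/F/F^Z ⇒ v/F/F^Z   [F -> v]
v/F/F^Z ⇒ v/v/F^Z   [F -> v]
v/v/F^Z ⇒ v/v/v^Z   [F -> v]
v/v/v^Z ⇒ v/v/v^F   [Z -> F]
v/v/v^F ⇒ v/v/v^v   [F -> v]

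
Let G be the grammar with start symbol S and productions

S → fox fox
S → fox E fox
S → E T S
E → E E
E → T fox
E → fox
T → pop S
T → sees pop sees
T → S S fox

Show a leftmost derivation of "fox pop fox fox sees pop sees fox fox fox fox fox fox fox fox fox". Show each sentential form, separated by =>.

S => fox E fox   [S → fox E fox]
fox E fox => fox T fox fox   [E → T fox]
fox T fox fox => fox pop S fox fox   [T → pop S]
fox pop S fox fox => fox pop fox E fox fox fox   [S → fox E fox]
fox pop fox E fox fox fox => fox pop fox T fox fox fox fox   [E → T fox]
fox pop fox T fox fox fox fox => fox pop fox S S fox fox fox fox fox   [T → S S fox]
fox pop fox S S fox fox fox fox fox => fox pop fox fox E fox S fox fox fox fox fox   [S → fox E fox]
fox pop fox fox E fox S fox fox fox fox fox => fox pop fox fox T fox fox S fox fox fox fox fox   [E → T fox]
fox pop fox fox T fox fox S fox fox fox fox fox => fox pop fox fox sees pop sees fox fox S fox fox fox fox fox   [T → sees pop sees]
fox pop fox fox sees pop sees fox fox S fox fox fox fox fox => fox pop fox fox sees pop sees fox fox fox fox fox fox fox fox fox   [S → fox fox]

S => fox E fox => fox T fox fox => fox pop S fox fox => fox pop fox E fox fox fox => fox pop fox T fox fox fox fox => fox pop fox S S fox fox fox fox fox => fox pop fox fox E fox S fox fox fox fox fox => fox pop fox fox T fox fox S fox fox fox fox fox => fox pop fox fox sees pop sees fox fox S fox fox fox fox fox => fox pop fox fox sees pop sees fox fox fox fox fox fox fox fox fox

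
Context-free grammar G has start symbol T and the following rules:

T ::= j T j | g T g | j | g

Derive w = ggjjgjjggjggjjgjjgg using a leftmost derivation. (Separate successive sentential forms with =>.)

T=>gTg=>ggTgg=>ggjTjgg=>ggjjTjjgg=>ggjjgTgjjgg=>ggjjgjTjgjjgg=>ggjjgjjTjjgjjgg=>ggjjgjjgTgjjgjjgg=>ggjjgjjggTggjjgjjgg=>ggjjgjjggjggjjgjjgg

T => gTg   [T ::= g T g]
gTg => ggTgg   [T ::= g T g]
ggTgg => ggjTjgg   [T ::= j T j]
ggjTjgg => ggjjTjjgg   [T ::= j T j]
ggjjTjjgg => ggjjgTgjjgg   [T ::= g T g]
ggjjgTgjjgg => ggjjgjTjgjjgg   [T ::= j T j]
ggjjgjTjgjjgg => ggjjgjjTjjgjjgg   [T ::= j T j]
ggjjgjjTjjgjjgg => ggjjgjjgTgjjgjjgg   [T ::= g T g]
ggjjgjjgTgjjgjjgg => ggjjgjjggTggjjgjjgg   [T ::= g T g]
ggjjgjjggTggjjgjjgg => ggjjgjjggjggjjgjjgg   [T ::= j]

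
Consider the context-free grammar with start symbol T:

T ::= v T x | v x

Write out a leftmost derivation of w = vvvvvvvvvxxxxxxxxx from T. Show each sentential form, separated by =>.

T=>vTx=>vvTxx=>vvvTxxx=>vvvvTxxxx=>vvvvvTxxxxx=>vvvvvvTxxxxxx=>vvvvvvvTxxxxxxx=>vvvvvvvvTxxxxxxxx=>vvvvvvvvvxxxxxxxxx

T => vTx   [T ::= v T x]
vTx => vvTxx   [T ::= v T x]
vvTxx => vvvTxxx   [T ::= v T x]
vvvTxxx => vvvvTxxxx   [T ::= v T x]
vvvvTxxxx => vvvvvTxxxxx   [T ::= v T x]
vvvvvTxxxxx => vvvvvvTxxxxxx   [T ::= v T x]
vvvvvvTxxxxxx => vvvvvvvTxxxxxxx   [T ::= v T x]
vvvvvvvTxxxxxxx => vvvvvvvvTxxxxxxxx   [T ::= v T x]
vvvvvvvvTxxxxxxxx => vvvvvvvvvxxxxxxxxx   [T ::= v x]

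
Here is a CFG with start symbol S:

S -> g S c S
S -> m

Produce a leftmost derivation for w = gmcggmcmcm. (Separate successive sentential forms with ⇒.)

S ⇒ gScS   [S -> g S c S]
gScS ⇒ gmcS   [S -> m]
gmcS ⇒ gmcgScS   [S -> g S c S]
gmcgScS ⇒ gmcggScScS   [S -> g S c S]
gmcggScScS ⇒ gmcggmcScS   [S -> m]
gmcggmcScS ⇒ gmcggmcmcS   [S -> m]
gmcggmcmcS ⇒ gmcggmcmcm   [S -> m]

S⇒gScS⇒gmcS⇒gmcgScS⇒gmcggScScS⇒gmcggmcScS⇒gmcggmcmcS⇒gmcggmcmcm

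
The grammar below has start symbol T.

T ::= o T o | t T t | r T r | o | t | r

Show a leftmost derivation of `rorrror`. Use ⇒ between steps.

T⇒rTr⇒roTor⇒rorTror⇒rorrror

T ⇒ rTr   [T ::= r T r]
rTr ⇒ roTor   [T ::= o T o]
roTor ⇒ rorTror   [T ::= r T r]
rorTror ⇒ rorrror   [T ::= r]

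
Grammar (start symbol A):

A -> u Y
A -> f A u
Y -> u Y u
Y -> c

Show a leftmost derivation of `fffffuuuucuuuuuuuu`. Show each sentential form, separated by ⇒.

A ⇒ fAu   [A -> f A u]
fAu ⇒ ffAuu   [A -> f A u]
ffAuu ⇒ fffAuuu   [A -> f A u]
fffAuuu ⇒ ffffAuuuu   [A -> f A u]
ffffAuuuu ⇒ fffffAuuuuu   [A -> f A u]
fffffAuuuuu ⇒ fffffuYuuuuu   [A -> u Y]
fffffuYuuuuu ⇒ fffffuuYuuuuuu   [Y -> u Y u]
fffffuuYuuuuuu ⇒ fffffuuuYuuuuuuu   [Y -> u Y u]
fffffuuuYuuuuuuu ⇒ fffffuuuuYuuuuuuuu   [Y -> u Y u]
fffffuuuuYuuuuuuuu ⇒ fffffuuuucuuuuuuuu   [Y -> c]

A ⇒ fAu ⇒ ffAuu ⇒ fffAuuu ⇒ ffffAuuuu ⇒ fffffAuuuuu ⇒ fffffuYuuuuu ⇒ fffffuuYuuuuuu ⇒ fffffuuuYuuuuuuu ⇒ fffffuuuuYuuuuuuuu ⇒ fffffuuuucuuuuuuuu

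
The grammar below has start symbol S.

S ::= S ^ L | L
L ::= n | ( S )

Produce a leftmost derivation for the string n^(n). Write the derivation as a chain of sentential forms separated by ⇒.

S ⇒ S^L ⇒ L^L ⇒ n^L ⇒ n^(S) ⇒ n^(L) ⇒ n^(n)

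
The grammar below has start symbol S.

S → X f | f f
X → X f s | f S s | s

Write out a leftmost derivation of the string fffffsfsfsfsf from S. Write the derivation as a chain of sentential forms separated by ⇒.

S ⇒ Xf   [S → X f]
Xf ⇒ fSsf   [X → f S s]
fSsf ⇒ fXfsf   [S → X f]
fXfsf ⇒ ffSsfsf   [X → f S s]
ffSsfsf ⇒ ffXfsfsf   [S → X f]
ffXfsfsf ⇒ ffXfsfsfsf   [X → X f s]
ffXfsfsfsf ⇒ fffSsfsfsfsf   [X → f S s]
fffSsfsfsfsf ⇒ fffffsfsfsfsf   [S → f f]

S⇒Xf⇒fSsf⇒fXfsf⇒ffSsfsf⇒ffXfsfsf⇒ffXfsfsfsf⇒fffSsfsfsfsf⇒fffffsfsfsfsf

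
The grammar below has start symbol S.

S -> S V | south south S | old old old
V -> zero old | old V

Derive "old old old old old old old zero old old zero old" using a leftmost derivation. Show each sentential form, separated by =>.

S => S V   [S -> S V]
S V => S V V   [S -> S V]
S V V => old old old V V   [S -> old old old]
old old old V V => old old old old V V   [V -> old V]
old old old old V V => old old old old old V V   [V -> old V]
old old old old old V V => old old old old old old V V   [V -> old V]
old old old old old old V V => old old old old old old old V V   [V -> old V]
old old old old old old old V V => old old old old old old old zero old V   [V -> zero old]
old old old old old old old zero old V => old old old old old old old zero old old V   [V -> old V]
old old old old old old old zero old old V => old old old old old old old zero old old zero old   [V -> zero old]

S => S V => S V V => old old old V V => old old old old V V => old old old old old V V => old old old old old old V V => old old old old old old old V V => old old old old old old old zero old V => old old old old old old old zero old old V => old old old old old old old zero old old zero old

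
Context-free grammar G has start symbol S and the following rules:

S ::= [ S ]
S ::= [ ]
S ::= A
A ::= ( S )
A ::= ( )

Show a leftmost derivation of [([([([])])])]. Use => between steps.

S => [S] => [A] => [(S)] => [([S])] => [([A])] => [([(S)])] => [([([S])])] => [([([A])])] => [([([(S)])])] => [([([([])])])]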